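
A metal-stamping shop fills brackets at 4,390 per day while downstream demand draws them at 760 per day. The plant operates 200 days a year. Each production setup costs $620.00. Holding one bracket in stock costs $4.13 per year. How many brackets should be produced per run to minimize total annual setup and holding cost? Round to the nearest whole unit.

Annual demand D = 760 × 200 = 152,000.
Production build-up factor (1 − d/p) = 1 − 760/4,390 = 0.8269.
Q* = √(2DS / (H(1 − d/p))) = √(2 × 152,000 × 620 / (4.13 × 0.8269)).
= √(188,480,000 / 3.415) ≈ 7429.106.

Q* ≈ 7,429 brackets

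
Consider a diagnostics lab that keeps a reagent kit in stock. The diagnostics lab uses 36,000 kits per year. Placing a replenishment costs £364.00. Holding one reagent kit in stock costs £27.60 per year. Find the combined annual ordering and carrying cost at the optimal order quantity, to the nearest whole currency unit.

EOQ = √(2DS/H) = √(2 × 36,000 × 364 / 27.6) ≈ 974.46.
At Q*, ordering cost (D/Q*)S equals holding cost (Q*/2)H, each = √(DSH/2).
Minimum total = √(2DSH) = √(2 × 36,000 × 364 × 27.6) ≈ 26894.996.

TC* ≈ £26,895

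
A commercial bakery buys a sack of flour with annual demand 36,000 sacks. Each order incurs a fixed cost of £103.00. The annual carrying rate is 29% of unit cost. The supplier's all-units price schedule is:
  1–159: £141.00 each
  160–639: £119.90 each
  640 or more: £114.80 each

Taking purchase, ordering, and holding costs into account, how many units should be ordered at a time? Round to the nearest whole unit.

Holding cost per unit per year at price C is H = 0.29·C.
For each price level, check whether its EOQ is feasible; otherwise the best quantity at that price is the breakpoint.
Tier 1 (£141.00): EOQ = 425.9 exceeds tier's upper bound 159, so this tier is dominated.
EOQ at £119.90 = 461.8 (feasible in tier 2): TC = 36,000×£119.90 + (36,000/461.8)×103 + (461.8/2)×0.29×£119.90 = £4,332,458.07.
EOQ at £114.80 = 472.0 < 640, so use break Q=640: TC = 36,000×£114.80 + (36,000/640.0)×103 + (640.0/2)×0.29×£114.80 = £4,149,247.19.
Lowest total cost is £4,149,247.19 at Q = 640.0.

Q* ≈ 640 sacks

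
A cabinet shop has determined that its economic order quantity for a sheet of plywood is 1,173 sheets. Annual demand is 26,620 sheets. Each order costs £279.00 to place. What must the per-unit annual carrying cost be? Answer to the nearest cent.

Squaring Q* = √(2DS/H) gives Q*² = 2DS/H.
From Q* = √(2DS/H): H = 2DS / Q*² = 2 × 26,620 × 279 / 1,173² = 10.7956.

H ≈ £10.80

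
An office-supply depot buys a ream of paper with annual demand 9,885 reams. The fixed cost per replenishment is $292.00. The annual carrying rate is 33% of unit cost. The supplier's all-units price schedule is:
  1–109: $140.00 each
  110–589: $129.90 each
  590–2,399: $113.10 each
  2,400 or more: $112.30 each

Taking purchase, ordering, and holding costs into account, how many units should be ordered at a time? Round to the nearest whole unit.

Q* ≈ 590 reams

Holding cost per unit per year at price C is H = 0.33·C.
Candidates are each tier's EOQ (if it falls in that tier) and each price-break quantity.
Tier 1 ($140.00): EOQ = 353.5 exceeds tier's upper bound 109, so this tier is dominated.
EOQ at $129.90 = 367.0 (feasible in tier 2): TC = 9,885×$129.90 + (9,885/367.0)×292 + (367.0/2)×0.33×$129.90 = $1,299,792.50.
EOQ at $113.10 = 393.3 < 590, so use break Q=590: TC = 9,885×$113.10 + (9,885/590.0)×292 + (590.0/2)×0.33×$113.10 = $1,133,896.02.
EOQ at $112.30 = 394.7 < 2400, so use break Q=2400: TC = 9,885×$112.30 + (9,885/2400.0)×292 + (2400.0/2)×0.33×$112.30 = $1,155,758.98.
Lowest total cost is $1,133,896.02 at Q = 590.0.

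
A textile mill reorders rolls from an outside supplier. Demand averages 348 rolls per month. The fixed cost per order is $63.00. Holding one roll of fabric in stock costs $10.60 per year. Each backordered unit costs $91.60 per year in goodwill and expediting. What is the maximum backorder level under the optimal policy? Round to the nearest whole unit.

Annual demand D = 348 × 12 = 4,176.
With planned backorders, Q* = √(2DS/H) · √((H+B)/B).
√(2DS/H) = √(2 × 4,176 × 63 / 10.6) = 222.799.
√((H+B)/B) = √((10.6+91.6)/91.6) = 1.0563.
Q* ≈ 235.337.
S* = Q* · H/(H+B) = 235.337 × 10.6/102.2 ≈ 24.409.

S* ≈ 24 rolls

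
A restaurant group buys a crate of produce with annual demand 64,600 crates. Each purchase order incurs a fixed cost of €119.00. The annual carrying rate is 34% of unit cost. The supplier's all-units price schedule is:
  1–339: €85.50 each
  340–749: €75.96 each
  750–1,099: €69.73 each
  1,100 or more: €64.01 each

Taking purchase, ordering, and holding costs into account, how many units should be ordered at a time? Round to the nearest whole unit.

Q* ≈ 1,100 crates

Holding cost per unit per year at price C is H = 0.34·C.
For each price level, check whether its EOQ is feasible; otherwise the best quantity at that price is the breakpoint.
Tier 1 (€85.50): EOQ = 727.2 exceeds tier's upper bound 339, so this tier is dominated.
Tier 2 (€75.96): EOQ = 771.6 exceeds tier's upper bound 749, so this tier is dominated.
EOQ at €69.73 = 805.3 (feasible in tier 3): TC = 64,600×€69.73 + (64,600/805.3)×119 + (805.3/2)×0.34×€69.73 = €4,523,650.11.
EOQ at €64.01 = 840.5 < 1100, so use break Q=1100: TC = 64,600×€64.01 + (64,600/1100.0)×119 + (1100.0/2)×0.34×€64.01 = €4,154,004.42.
Lowest total cost is €4,154,004.42 at Q = 1100.0.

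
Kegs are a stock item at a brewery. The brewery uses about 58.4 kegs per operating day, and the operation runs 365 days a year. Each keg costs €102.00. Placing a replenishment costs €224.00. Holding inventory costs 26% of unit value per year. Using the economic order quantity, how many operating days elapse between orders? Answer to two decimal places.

Annual demand D = 58.4 × 365 = 21,316.
Holding cost H = 0.26 × €102.00 = €26.5200 per unit per year.
Q* = √(2DS/H) = √(2 × 21,316 × 224 / 26.52) ≈ 600.07.
Cycle time = Q*/D × 365 = 600.07 / 21,316 × 365 ≈ 10.275 days.

T ≈ 10.28 days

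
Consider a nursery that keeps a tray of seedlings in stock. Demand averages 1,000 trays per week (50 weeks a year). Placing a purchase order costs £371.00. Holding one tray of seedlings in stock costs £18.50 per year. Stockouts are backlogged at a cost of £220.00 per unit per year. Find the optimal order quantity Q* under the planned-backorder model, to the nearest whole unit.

Q* ≈ 1,474 trays

Annual demand D = 1,000 × 50 = 50,000.
With planned backorders, Q* = √(2DS/H) · √((H+B)/B).
√(2DS/H) = √(2 × 50,000 × 371 / 18.5) = 1416.123.
√((H+B)/B) = √((18.5+220)/220) = 1.0412.
Q* ≈ 1474.463.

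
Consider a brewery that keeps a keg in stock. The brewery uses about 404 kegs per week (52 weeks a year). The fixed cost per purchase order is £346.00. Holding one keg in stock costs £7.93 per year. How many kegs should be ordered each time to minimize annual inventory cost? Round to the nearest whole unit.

Annual demand D = 404 × 52 = 21,008.
EOQ = √(2DS / H) = √(2 × 21,008 × 346 / 7.93).
= √(14,537,536 / 7.93) = √1,833,232.7869 ≈ 1353.969.

Q* ≈ 1,354 kegs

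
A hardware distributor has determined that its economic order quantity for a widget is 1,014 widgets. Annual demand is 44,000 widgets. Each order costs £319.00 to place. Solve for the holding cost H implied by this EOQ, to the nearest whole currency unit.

The basic EOQ model gives Q* = √(2DS/H); rearrange for the unknown.
From Q* = √(2DS/H): H = 2DS / Q*² = 2 × 44,000 × 319 / 1,014² = 27.3022.

H ≈ £27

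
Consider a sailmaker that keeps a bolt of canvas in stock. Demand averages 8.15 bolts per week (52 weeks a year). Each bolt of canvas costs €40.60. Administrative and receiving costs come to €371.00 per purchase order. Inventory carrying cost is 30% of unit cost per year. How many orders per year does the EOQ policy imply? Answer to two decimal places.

Annual demand D = 8.15 × 52 = 423.8.
Holding cost H = 0.30 × €40.60 = €12.1800 per unit per year.
The optimal lot size = √(2DS/H) = √(2 × 423.8 × 371 / 12.18) ≈ 160.68.
Orders per year = D / Q* = 423.8 / 160.68 ≈ 2.638.

N ≈ 2.64 orders per year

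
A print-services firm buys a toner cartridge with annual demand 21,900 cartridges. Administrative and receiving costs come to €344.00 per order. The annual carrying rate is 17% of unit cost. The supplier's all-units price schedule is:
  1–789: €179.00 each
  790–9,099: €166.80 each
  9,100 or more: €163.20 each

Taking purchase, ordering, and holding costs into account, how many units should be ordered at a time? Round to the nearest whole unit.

Q* ≈ 790 cartridges

Holding cost per unit per year at price C is H = 0.17·C.
Candidates are each tier's EOQ (if it falls in that tier) and each price-break quantity.
EOQ at €179.00 = 703.7 (feasible in tier 1): TC = 21,900×€179.00 + (21,900/703.7)×344 + (703.7/2)×0.17×€179.00 = €3,941,512.49.
EOQ at €166.80 = 728.9 < 790, so use break Q=790: TC = 21,900×€166.80 + (21,900/790.0)×344 + (790.0/2)×0.17×€166.80 = €3,673,656.82.
EOQ at €163.20 = 736.9 < 9100, so use break Q=9100: TC = 21,900×€163.20 + (21,900/9100.0)×344 + (9100.0/2)×0.17×€163.20 = €3,701,143.07.
Lowest total cost is €3,673,656.82 at Q = 790.0.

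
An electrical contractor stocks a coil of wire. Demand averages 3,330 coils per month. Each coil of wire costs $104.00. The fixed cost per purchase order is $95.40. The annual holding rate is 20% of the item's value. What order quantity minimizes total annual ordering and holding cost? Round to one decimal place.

Annual demand D = 3,330 × 12 = 39,960.
Holding cost H = 0.20 × $104.00 = $20.8000 per unit per year.
EOQ = √(2DS / H) = √(2 × 39,960 × 95.4 / 20.8).
= √(7,624,368 / 20.8) = √366,556.1538 ≈ 605.439.

Q* ≈ 605.4 coils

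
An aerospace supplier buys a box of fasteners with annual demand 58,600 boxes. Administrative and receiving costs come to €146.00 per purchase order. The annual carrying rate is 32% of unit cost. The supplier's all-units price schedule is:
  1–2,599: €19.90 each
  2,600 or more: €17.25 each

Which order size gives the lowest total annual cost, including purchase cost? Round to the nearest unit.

Holding cost per unit per year at price C is H = 0.32·C.
Evaluate total cost at each tier's feasible EOQ or, if the EOQ is below the tier, at the tier's minimum quantity.
EOQ at €19.90 = 1639.2 (feasible in tier 1): TC = 58,600×€19.90 + (58,600/1639.2)×146 + (1639.2/2)×0.32×€19.90 = €1,176,578.59.
EOQ at €17.25 = 1760.6 < 2600, so use break Q=2600: TC = 58,600×€17.25 + (58,600/2600.0)×146 + (2600.0/2)×0.32×€17.25 = €1,021,316.62.
Lowest total cost is €1,021,316.62 at Q = 2600.0.

Q* ≈ 2,600 boxes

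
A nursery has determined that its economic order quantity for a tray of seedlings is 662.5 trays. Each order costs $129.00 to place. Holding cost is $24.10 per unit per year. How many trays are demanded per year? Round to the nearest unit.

Invert the EOQ relation Q*² = 2DS/H.
From Q* = √(2DS/H): D = Q*²H / (2S) = 662.5² × 24.1 / (2 × 129) = 40998.607.

D ≈ 40,999 trays per year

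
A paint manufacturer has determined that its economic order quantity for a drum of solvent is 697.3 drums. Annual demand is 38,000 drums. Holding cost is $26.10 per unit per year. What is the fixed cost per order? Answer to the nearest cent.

The basic EOQ model gives Q* = √(2DS/H); rearrange for the unknown.
From Q* = √(2DS/H): S = Q*²H / (2D) = 697.3² × 26.1 / (2 × 38,000) = 166.9807.

S ≈ $166.98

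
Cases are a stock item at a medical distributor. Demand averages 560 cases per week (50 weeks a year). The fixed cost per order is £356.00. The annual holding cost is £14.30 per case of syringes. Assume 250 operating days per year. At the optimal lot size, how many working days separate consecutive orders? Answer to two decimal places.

Annual demand D = 560 × 50 = 28,000.
Q* = √(2DS/H) = √(2 × 28,000 × 356 / 14.3) ≈ 1180.73.
Cycle time = Q*/D × 250 = 1180.73 / 28,000 × 250 ≈ 10.542 days.

T ≈ 10.54 days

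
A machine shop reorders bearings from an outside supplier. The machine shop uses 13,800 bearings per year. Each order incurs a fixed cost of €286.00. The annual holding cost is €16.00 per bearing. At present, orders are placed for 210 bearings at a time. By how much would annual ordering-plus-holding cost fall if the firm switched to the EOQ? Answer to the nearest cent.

Extra cost ≈ €9,236.07 per year

EOQ = √(2DS/H) = √(2 × 13,800 × 286 / 16) ≈ 702.39.
Cost at Q* = (D/Q*)S + (Q*/2)H = √(2DSH) ≈ €11,238.22.
Cost at Q = 210: (13,800/210)×286 + (210/2)×16 = €18,794.29 + €1,680.00 = €20,474.29.
Excess = €20,474.29 − €11,238.22 = €9,236.07.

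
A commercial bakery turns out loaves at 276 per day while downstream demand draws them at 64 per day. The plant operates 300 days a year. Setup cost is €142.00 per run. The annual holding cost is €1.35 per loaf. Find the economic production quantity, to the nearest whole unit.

Annual demand D = 64 × 300 = 19,200.
Production build-up factor (1 − d/p) = 1 − 64/276 = 0.7681.
Q* = √(2DS / (H(1 − d/p))) = √(2 × 19,200 × 142 / (1.35 × 0.7681)).
= √(5,452,800 / 1.037) ≈ 2293.134.

Q* ≈ 2,293 loaves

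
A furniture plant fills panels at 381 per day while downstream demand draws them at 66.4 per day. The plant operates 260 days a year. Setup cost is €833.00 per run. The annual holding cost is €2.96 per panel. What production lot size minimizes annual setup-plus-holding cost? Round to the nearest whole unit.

Q* ≈ 3,430 panels

Annual demand D = 66.4 × 260 = 17,264.
Production build-up factor (1 − d/p) = 1 − 66.4/381 = 0.8257.
Q* = √(2DS / (H(1 − d/p))) = √(2 × 17,264 × 833 / (2.96 × 0.8257)).
= √(28,761,824 / 2.4441) ≈ 3430.406.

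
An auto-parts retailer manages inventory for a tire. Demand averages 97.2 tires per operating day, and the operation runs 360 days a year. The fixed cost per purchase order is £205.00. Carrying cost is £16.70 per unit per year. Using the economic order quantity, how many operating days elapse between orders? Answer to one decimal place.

Annual demand D = 97.2 × 360 = 34,992.
The optimal lot size = √(2DS/H) = √(2 × 34,992 × 205 / 16.7) ≈ 926.87.
Cycle time = Q*/D × 360 = 926.87 / 34,992 × 360 ≈ 9.536 days.

T ≈ 9.5 days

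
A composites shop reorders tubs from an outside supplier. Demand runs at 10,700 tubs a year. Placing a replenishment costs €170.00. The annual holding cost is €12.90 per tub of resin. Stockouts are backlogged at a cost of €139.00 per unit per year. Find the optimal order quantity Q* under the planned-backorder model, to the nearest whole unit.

With planned backorders, Q* = √(2DS/H) · √((H+B)/B).
√(2DS/H) = √(2 × 10,700 × 170 / 12.9) = 531.051.
√((H+B)/B) = √((12.9+139)/139) = 1.0454.
Q* ≈ 555.147.

Q* ≈ 555 tubs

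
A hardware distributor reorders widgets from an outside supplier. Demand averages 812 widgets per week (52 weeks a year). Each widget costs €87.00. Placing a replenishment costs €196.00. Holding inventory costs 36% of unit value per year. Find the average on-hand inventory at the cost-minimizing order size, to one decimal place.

Average inventory ≈ 363.5 widgets

Annual demand D = 812 × 52 = 42,224.
Holding cost H = 0.36 × €87.00 = €31.3200 per unit per year.
The optimal lot size = √(2DS/H) = √(2 × 42,224 × 196 / 31.32) ≈ 726.96.
Average inventory = Q*/2 ≈ 726.96 / 2 = 363.481.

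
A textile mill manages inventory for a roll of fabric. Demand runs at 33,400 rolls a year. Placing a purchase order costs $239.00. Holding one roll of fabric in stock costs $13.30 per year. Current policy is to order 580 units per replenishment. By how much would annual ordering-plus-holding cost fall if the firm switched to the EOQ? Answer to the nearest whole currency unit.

EOQ = √(2DS/H) = √(2 × 33,400 × 239 / 13.3) ≈ 1095.62.
Cost at Q* = (D/Q*)S + (Q*/2)H = √(2DSH) ≈ $14,571.79.
Cost at Q = 580: (33,400/580)×239 + (580/2)×13.3 = $13,763.10 + $3,857.00 = $17,620.10.
Excess = $17,620.10 − $14,571.79 = $3,048.31.

Extra cost ≈ $3,048 per year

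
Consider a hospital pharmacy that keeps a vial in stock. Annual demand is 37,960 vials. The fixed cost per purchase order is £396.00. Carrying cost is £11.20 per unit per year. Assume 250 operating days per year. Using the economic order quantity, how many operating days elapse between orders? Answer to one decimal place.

T ≈ 10.8 days

The optimal lot size = √(2DS/H) = √(2 × 37,960 × 396 / 11.2) ≈ 1638.39.
Cycle time = Q*/D × 250 = 1638.39 / 37,960 × 250 ≈ 10.790 days.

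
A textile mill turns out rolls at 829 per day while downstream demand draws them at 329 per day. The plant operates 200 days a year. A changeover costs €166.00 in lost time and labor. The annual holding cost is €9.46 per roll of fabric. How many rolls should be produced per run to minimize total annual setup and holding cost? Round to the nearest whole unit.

Annual demand D = 329 × 200 = 65,800.
Production build-up factor (1 − d/p) = 1 − 329/829 = 0.6031.
Q* = √(2DS / (H(1 − d/p))) = √(2 × 65,800 × 166 / (9.46 × 0.6031)).
= √(21,845,600 / 5.7057) ≈ 1956.720.

Q* ≈ 1,957 rolls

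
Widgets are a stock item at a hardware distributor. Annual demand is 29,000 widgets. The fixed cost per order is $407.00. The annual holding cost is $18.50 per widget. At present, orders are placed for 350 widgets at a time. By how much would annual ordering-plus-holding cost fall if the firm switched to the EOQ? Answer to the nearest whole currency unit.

Extra cost ≈ $16,063 per year

EOQ = √(2DS/H) = √(2 × 29,000 × 407 / 18.5) ≈ 1129.60.
Cost at Q* = (D/Q*)S + (Q*/2)H = √(2DSH) ≈ $20,897.63.
Cost at Q = 350: (29,000/350)×407 + (350/2)×18.5 = $33,722.86 + $3,237.50 = $36,960.36.
Excess = $36,960.36 − $20,897.63 = $16,062.73.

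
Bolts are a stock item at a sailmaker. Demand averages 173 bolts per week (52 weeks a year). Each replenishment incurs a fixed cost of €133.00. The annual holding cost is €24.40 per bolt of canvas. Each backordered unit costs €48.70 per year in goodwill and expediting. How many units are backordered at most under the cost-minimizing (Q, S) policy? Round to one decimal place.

S* ≈ 128.1 bolts

Annual demand D = 173 × 52 = 8,996.
With planned backorders, Q* = √(2DS/H) · √((H+B)/B).
√(2DS/H) = √(2 × 8,996 × 133 / 24.4) = 313.163.
√((H+B)/B) = √((24.4+48.7)/48.7) = 1.2252.
Q* ≈ 383.676.
S* = Q* · H/(H+B) = 383.676 × 24.4/73.1 ≈ 128.067.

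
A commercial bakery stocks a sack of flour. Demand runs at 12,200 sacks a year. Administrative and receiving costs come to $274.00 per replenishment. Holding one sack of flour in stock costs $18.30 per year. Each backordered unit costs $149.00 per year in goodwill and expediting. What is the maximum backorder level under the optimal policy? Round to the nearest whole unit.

S* ≈ 70 sacks

With planned backorders, Q* = √(2DS/H) · √((H+B)/B).
√(2DS/H) = √(2 × 12,200 × 274 / 18.3) = 604.428.
√((H+B)/B) = √((18.3+149)/149) = 1.0596.
Q* ≈ 640.471.
S* = Q* · H/(H+B) = 640.471 × 18.3/167.3 ≈ 70.057.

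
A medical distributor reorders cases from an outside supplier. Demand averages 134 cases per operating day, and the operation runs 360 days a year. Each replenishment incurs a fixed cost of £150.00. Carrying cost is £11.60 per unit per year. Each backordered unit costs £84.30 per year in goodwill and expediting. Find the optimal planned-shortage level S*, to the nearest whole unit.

S* ≈ 144 cases

Annual demand D = 134 × 360 = 48,240.
With planned backorders, Q* = √(2DS/H) · √((H+B)/B).
√(2DS/H) = √(2 × 48,240 × 150 / 11.6) = 1116.954.
√((H+B)/B) = √((11.6+84.3)/84.3) = 1.0666.
Q* ≈ 1191.326.
S* = Q* · H/(H+B) = 1191.326 × 11.6/95.9 ≈ 144.102.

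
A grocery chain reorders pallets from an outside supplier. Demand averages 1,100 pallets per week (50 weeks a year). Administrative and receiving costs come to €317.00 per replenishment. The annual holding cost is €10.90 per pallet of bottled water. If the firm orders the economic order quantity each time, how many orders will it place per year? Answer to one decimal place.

Annual demand D = 1,100 × 50 = 55,000.
The optimal lot size = √(2DS/H) = √(2 × 55,000 × 317 / 10.9) ≈ 1788.60.
Orders per year = D / Q* = 55,000 / 1788.60 ≈ 30.750.

N ≈ 30.8 orders per year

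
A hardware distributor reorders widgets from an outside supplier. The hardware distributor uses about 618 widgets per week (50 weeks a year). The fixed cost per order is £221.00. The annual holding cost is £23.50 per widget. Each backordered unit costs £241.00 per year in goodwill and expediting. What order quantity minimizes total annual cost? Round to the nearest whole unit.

Annual demand D = 618 × 50 = 30,900.
With planned backorders, Q* = √(2DS/H) · √((H+B)/B).
√(2DS/H) = √(2 × 30,900 × 221 / 23.5) = 762.354.
√((H+B)/B) = √((23.5+241)/241) = 1.0476.
Q* ≈ 798.658.

Q* ≈ 799 widgets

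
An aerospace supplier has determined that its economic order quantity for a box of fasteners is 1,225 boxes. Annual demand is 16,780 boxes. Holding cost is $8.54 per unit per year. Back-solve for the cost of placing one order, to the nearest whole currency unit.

S ≈ $382

Squaring Q* = √(2DS/H) gives Q*² = 2DS/H.
From Q* = √(2DS/H): S = Q*²H / (2D) = 1,225² × 8.54 / (2 × 16,780) = 381.8635.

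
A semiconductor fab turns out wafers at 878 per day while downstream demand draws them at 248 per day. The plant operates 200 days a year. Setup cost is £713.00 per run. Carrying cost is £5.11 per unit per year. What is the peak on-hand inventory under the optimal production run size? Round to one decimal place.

Annual demand D = 248 × 200 = 49,600.
Production build-up factor (1 − d/p) = 1 − 248/878 = 0.7175.
Q* = √(2DS / (H(1 − d/p))) = √(2 × 49,600 × 713 / (5.11 × 0.7175)).
= √(70,729,600 / 3.6666) ≈ 4392.049.
Maximum inventory = Q*(1 − d/p) = 4392.049 × 0.7175 ≈ 3151.470.

I_max ≈ 3,151.5 wafers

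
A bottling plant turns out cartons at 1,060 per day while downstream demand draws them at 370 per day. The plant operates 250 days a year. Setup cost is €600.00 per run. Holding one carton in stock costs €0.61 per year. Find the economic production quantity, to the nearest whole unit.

Q* ≈ 16,720 cartons

Annual demand D = 370 × 250 = 92,500.
Production build-up factor (1 − d/p) = 1 − 370/1,060 = 0.6509.
Q* = √(2DS / (H(1 − d/p))) = √(2 × 92,500 × 600 / (0.61 × 0.6509)).
= √(111,000,000 / 0.3971) ≈ 16719.564.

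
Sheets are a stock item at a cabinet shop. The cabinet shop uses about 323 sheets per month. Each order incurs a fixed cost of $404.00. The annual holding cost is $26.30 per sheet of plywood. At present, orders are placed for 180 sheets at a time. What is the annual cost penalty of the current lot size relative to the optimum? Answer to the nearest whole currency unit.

Extra cost ≈ $1,991 per year

Annual demand D = 323 × 12 = 3,876.
EOQ = √(2DS/H) = √(2 × 3,876 × 404 / 26.3) ≈ 345.08.
Cost at Q* = (D/Q*)S + (Q*/2)H = √(2DSH) ≈ $9,075.60.
Cost at Q = 180: (3,876/180)×404 + (180/2)×26.3 = $8,699.47 + $2,367.00 = $11,066.47.
Excess = $11,066.47 − $9,075.60 = $1,990.86.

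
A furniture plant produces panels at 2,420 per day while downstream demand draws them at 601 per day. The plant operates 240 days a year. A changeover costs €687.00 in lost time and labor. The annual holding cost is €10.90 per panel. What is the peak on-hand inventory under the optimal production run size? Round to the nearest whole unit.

Annual demand D = 601 × 240 = 144,240.
Production build-up factor (1 − d/p) = 1 − 601/2,420 = 0.7517.
Q* = √(2DS / (H(1 − d/p))) = √(2 × 144,240 × 687 / (10.9 × 0.7517)).
= √(198,185,760 / 8.193) ≈ 4918.292.
Maximum inventory = Q*(1 − d/p) = 4918.292 × 0.7517 ≈ 3696.848.

I_max ≈ 3,697 panels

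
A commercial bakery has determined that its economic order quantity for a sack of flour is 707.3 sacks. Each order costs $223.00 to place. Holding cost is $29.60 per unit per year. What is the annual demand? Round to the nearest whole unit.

D ≈ 33,202 sacks per year

The basic EOQ model gives Q* = √(2DS/H); rearrange for the unknown.
From Q* = √(2DS/H): D = Q*²H / (2S) = 707.3² × 29.6 / (2 × 223) = 33201.994.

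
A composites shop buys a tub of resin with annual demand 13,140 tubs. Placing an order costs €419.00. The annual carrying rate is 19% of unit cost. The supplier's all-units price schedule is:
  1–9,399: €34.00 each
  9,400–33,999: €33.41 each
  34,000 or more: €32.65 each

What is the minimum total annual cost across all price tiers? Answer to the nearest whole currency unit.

Holding cost per unit per year at price C is H = 0.19·C.
For each price level, check whether its EOQ is feasible; otherwise the best quantity at that price is the breakpoint.
EOQ at €34.00 = 1305.6 (feasible in tier 1): TC = 13,140×€34.00 + (13,140/1305.6)×419 + (1305.6/2)×0.19×€34.00 = €455,194.05.
EOQ at €33.41 = 1317.1 < 9400, so use break Q=9400: TC = 13,140×€33.41 + (13,140/9400.0)×419 + (9400.0/2)×0.19×€33.41 = €469,428.24.
EOQ at €32.65 = 1332.3 < 34000, so use break Q=34000: TC = 13,140×€32.65 + (13,140/34000.0)×419 + (34000.0/2)×0.19×€32.65 = €534,642.43.
Lowest total cost among the candidates is at Q = 1305.6.

TC* ≈ €455,194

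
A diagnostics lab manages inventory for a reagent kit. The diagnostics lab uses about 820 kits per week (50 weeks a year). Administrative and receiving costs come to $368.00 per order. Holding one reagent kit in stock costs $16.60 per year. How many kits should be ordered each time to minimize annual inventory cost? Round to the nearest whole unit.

Annual demand D = 820 × 50 = 41,000.
EOQ = √(2DS / H) = √(2 × 41,000 × 368 / 16.6).
= √(30,176,000 / 16.6) = √1,817,831.3253 ≈ 1348.270.

Q* ≈ 1,348 kits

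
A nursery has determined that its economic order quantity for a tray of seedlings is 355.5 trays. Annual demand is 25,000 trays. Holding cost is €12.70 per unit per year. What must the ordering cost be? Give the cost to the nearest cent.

S ≈ €32.10

Squaring Q* = √(2DS/H) gives Q*² = 2DS/H.
From Q* = √(2DS/H): S = Q*²H / (2D) = 355.5² × 12.7 / (2 × 25,000) = 32.1006.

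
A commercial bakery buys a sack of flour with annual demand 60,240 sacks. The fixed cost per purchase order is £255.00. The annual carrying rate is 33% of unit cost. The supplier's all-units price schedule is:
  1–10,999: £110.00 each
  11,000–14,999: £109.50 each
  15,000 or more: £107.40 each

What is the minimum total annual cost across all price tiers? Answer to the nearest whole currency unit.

TC* ≈ £6,659,795

Holding cost per unit per year at price C is H = 0.33·C.
Evaluate total cost at each tier's feasible EOQ or, if the EOQ is below the tier, at the tier's minimum quantity.
EOQ at £110.00 = 920.0 (feasible in tier 1): TC = 60,240×£110.00 + (60,240/920.0)×255 + (920.0/2)×0.33×£110.00 = £6,659,794.96.
EOQ at £109.50 = 922.1 < 11000, so use break Q=11000: TC = 60,240×£109.50 + (60,240/11000.0)×255 + (11000.0/2)×0.33×£109.50 = £6,796,418.97.
EOQ at £107.40 = 931.0 < 15000, so use break Q=15000: TC = 60,240×£107.40 + (60,240/15000.0)×255 + (15000.0/2)×0.33×£107.40 = £6,736,615.08.
Lowest total cost among the candidates is at Q = 920.0.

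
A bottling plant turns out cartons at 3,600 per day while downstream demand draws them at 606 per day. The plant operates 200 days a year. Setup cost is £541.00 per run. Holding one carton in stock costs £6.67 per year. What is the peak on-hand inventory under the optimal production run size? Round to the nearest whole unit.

I_max ≈ 4,044 cartons

Annual demand D = 606 × 200 = 121,200.
Production build-up factor (1 − d/p) = 1 − 606/3,600 = 0.8317.
Q* = √(2DS / (H(1 − d/p))) = √(2 × 121,200 × 541 / (6.67 × 0.8317)).
= √(131,138,400 / 5.5472) ≈ 4862.139.
Maximum inventory = Q*(1 − d/p) = 4862.139 × 0.8317 ≈ 4043.679.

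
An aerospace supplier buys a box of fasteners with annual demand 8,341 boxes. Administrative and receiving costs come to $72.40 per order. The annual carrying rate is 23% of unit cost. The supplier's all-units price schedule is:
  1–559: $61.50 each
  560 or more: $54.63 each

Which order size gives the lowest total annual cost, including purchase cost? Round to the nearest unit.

Holding cost per unit per year at price C is H = 0.23·C.
Evaluate total cost at each tier's feasible EOQ or, if the EOQ is below the tier, at the tier's minimum quantity.
EOQ at $61.50 = 292.2 (feasible in tier 1): TC = 8,341×$61.50 + (8,341/292.2)×72.4 + (292.2/2)×0.23×$61.50 = $517,104.78.
EOQ at $54.63 = 310.0 < 560, so use break Q=560: TC = 8,341×$54.63 + (8,341/560.0)×72.4 + (560.0/2)×0.23×$54.63 = $460,265.37.
Lowest total cost is $460,265.37 at Q = 560.0.

Q* ≈ 560 boxes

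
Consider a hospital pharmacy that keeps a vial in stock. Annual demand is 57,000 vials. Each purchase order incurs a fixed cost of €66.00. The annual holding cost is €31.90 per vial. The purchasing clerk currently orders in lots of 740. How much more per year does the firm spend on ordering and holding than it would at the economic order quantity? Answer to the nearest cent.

Extra cost ≈ €1,394.35 per year

EOQ = √(2DS/H) = √(2 × 57,000 × 66 / 31.9) ≈ 485.66.
Cost at Q* = (D/Q*)S + (Q*/2)H = √(2DSH) ≈ €15,492.44.
Cost at Q = 740: (57,000/740)×66 + (740/2)×31.9 = €5,083.78 + €11,803.00 = €16,886.78.
Excess = €16,886.78 − €15,492.44 = €1,394.35.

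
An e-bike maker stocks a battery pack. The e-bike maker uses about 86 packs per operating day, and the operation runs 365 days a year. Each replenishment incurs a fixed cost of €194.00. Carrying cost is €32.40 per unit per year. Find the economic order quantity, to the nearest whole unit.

Annual demand D = 86 × 365 = 31,390.
EOQ = √(2DS / H) = √(2 × 31,390 × 194 / 32.4).
= √(12,179,320 / 32.4) = √375,904.9383 ≈ 613.111.

Q* ≈ 613 packs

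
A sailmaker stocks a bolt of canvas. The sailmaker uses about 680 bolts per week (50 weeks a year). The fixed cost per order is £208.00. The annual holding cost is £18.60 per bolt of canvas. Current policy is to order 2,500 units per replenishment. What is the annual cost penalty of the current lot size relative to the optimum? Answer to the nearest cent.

Annual demand D = 680 × 50 = 34,000.
EOQ = √(2DS/H) = √(2 × 34,000 × 208 / 18.6) ≈ 872.03.
Cost at Q* = (D/Q*)S + (Q*/2)H = √(2DSH) ≈ £16,219.69.
Cost at Q = 2,500: (34,000/2,500)×208 + (2,500/2)×18.6 = £2,828.80 + £23,250.00 = £26,078.80.
Excess = £26,078.80 − £16,219.69 = £9,859.11.

Extra cost ≈ £9,859.11 per year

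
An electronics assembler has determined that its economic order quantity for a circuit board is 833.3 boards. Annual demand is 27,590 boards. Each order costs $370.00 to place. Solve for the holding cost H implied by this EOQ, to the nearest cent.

The basic EOQ model gives Q* = √(2DS/H); rearrange for the unknown.
From Q* = √(2DS/H): H = 2DS / Q*² = 2 × 27,590 × 370 / 833.3² = 29.4023.

H ≈ $29.40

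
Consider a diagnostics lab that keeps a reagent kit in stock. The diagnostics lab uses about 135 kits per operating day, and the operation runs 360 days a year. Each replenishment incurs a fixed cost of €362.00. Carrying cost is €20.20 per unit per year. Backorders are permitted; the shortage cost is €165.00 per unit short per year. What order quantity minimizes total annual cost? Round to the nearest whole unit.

Annual demand D = 135 × 360 = 48,600.
With planned backorders, Q* = √(2DS/H) · √((H+B)/B).
√(2DS/H) = √(2 × 48,600 × 362 / 20.2) = 1319.811.
√((H+B)/B) = √((20.2+165)/165) = 1.0594.
Q* ≈ 1398.267.

Q* ≈ 1,398 kits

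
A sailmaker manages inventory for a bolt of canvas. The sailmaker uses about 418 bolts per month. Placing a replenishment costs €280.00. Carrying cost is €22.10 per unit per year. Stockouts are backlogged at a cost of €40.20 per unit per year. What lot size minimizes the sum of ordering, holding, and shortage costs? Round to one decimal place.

Q* ≈ 443.8 bolts

Annual demand D = 418 × 12 = 5,016.
With planned backorders, Q* = √(2DS/H) · √((H+B)/B).
√(2DS/H) = √(2 × 5,016 × 280 / 22.1) = 356.514.
√((H+B)/B) = √((22.1+40.2)/40.2) = 1.2449.
Q* ≈ 443.821.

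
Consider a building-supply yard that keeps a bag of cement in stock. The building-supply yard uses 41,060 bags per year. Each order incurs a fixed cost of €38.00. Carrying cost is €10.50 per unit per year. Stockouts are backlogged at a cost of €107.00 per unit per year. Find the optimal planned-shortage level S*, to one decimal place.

With planned backorders, Q* = √(2DS/H) · √((H+B)/B).
√(2DS/H) = √(2 × 41,060 × 38 / 10.5) = 545.157.
√((H+B)/B) = √((10.5+107)/107) = 1.0479.
Q* ≈ 571.280.
S* = Q* · H/(H+B) = 571.280 × 10.5/117.5 ≈ 51.051.

S* ≈ 51.1 bags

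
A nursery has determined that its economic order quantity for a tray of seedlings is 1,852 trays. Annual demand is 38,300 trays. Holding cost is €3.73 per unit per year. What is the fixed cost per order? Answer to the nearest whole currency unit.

The basic EOQ model gives Q* = √(2DS/H); rearrange for the unknown.
From Q* = √(2DS/H): S = Q*²H / (2D) = 1,852² × 3.73 / (2 × 38,300) = 167.0175.

S ≈ €167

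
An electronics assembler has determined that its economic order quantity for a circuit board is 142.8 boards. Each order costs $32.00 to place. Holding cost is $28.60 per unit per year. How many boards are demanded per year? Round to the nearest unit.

Squaring Q* = √(2DS/H) gives Q*² = 2DS/H.
From Q* = √(2DS/H): D = Q*²H / (2S) = 142.8² × 28.6 / (2 × 32) = 9112.604.

D ≈ 9,113 boards per year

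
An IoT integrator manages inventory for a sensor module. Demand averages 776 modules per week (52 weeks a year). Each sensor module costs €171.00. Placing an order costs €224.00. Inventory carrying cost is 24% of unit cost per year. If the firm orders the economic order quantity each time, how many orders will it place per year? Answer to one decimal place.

N ≈ 60.8 orders per year

Annual demand D = 776 × 52 = 40,352.
Holding cost H = 0.24 × €171.00 = €41.0400 per unit per year.
The optimal lot size = √(2DS/H) = √(2 × 40,352 × 224 / 41.04) ≈ 663.69.
Orders per year = D / Q* = 40,352 / 663.69 ≈ 60.799.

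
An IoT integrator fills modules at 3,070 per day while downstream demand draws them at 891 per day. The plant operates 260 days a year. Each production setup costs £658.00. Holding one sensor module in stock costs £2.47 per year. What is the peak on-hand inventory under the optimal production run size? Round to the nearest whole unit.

I_max ≈ 9,360 modules

Annual demand D = 891 × 260 = 231,660.
Production build-up factor (1 − d/p) = 1 − 891/3,070 = 0.7098.
Q* = √(2DS / (H(1 − d/p))) = √(2 × 231,660 × 658 / (2.47 × 0.7098)).
= √(304,864,560 / 1.7531) ≈ 13186.987.
Maximum inventory = Q*(1 − d/p) = 13186.987 × 0.7098 ≈ 9359.754.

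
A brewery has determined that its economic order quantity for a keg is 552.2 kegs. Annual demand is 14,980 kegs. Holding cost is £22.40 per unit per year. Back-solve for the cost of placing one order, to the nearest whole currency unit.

Invert the EOQ relation Q*² = 2DS/H.
From Q* = √(2DS/H): S = Q*²H / (2D) = 552.2² × 22.4 / (2 × 14,980) = 227.9812.

S ≈ £228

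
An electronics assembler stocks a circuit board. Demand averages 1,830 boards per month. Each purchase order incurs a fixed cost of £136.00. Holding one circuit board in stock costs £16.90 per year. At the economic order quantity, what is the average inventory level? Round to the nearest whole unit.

Average inventory ≈ 297 boards

Annual demand D = 1,830 × 12 = 21,960.
Q* = √(2DS/H) = √(2 × 21,960 × 136 / 16.9) ≈ 594.51.
Average inventory = Q*/2 ≈ 594.51 / 2 = 297.254.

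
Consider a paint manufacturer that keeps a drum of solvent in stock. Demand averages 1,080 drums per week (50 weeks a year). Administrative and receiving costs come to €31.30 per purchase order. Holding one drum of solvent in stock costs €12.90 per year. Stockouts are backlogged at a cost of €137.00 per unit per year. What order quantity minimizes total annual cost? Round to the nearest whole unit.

Annual demand D = 1,080 × 50 = 54,000.
With planned backorders, Q* = √(2DS/H) · √((H+B)/B).
√(2DS/H) = √(2 × 54,000 × 31.3 / 12.9) = 511.905.
√((H+B)/B) = √((12.9+137)/137) = 1.0460.
Q* ≈ 535.463.

Q* ≈ 535 drums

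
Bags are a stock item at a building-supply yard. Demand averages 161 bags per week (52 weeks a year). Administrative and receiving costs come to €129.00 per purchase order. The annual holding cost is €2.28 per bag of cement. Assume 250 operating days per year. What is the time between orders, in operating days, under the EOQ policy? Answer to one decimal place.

Annual demand D = 161 × 52 = 8,372.
Q* = √(2DS/H) = √(2 × 8,372 × 129 / 2.28) ≈ 973.32.
Cycle time = Q*/D × 250 = 973.32 / 8,372 × 250 ≈ 29.065 days.

T ≈ 29.1 days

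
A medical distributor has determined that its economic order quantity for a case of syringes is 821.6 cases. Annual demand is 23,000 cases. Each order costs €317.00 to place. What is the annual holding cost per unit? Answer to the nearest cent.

Invert the EOQ relation Q*² = 2DS/H.
From Q* = √(2DS/H): H = 2DS / Q*² = 2 × 23,000 × 317 / 821.6² = 21.6021.

H ≈ €21.60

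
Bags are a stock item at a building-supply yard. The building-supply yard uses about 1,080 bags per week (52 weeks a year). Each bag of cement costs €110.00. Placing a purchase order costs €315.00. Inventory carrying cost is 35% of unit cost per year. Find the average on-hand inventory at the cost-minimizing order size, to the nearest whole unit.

Annual demand D = 1,080 × 52 = 56,160.
Holding cost H = 0.35 × €110.00 = €38.5000 per unit per year.
Q* = √(2DS/H) = √(2 × 56,160 × 315 / 38.5) ≈ 958.64.
Average inventory = Q*/2 ≈ 958.64 / 2 = 479.318.

Average inventory ≈ 479 bags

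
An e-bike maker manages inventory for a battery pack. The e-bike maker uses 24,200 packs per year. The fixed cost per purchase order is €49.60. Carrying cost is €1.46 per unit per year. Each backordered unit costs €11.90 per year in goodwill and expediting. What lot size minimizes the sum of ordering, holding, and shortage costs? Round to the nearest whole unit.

With planned backorders, Q* = √(2DS/H) · √((H+B)/B).
√(2DS/H) = √(2 × 24,200 × 49.6 / 1.46) = 1282.292.
√((H+B)/B) = √((1.46+11.9)/11.9) = 1.0596.
Q* ≈ 1358.679.

Q* ≈ 1,359 packs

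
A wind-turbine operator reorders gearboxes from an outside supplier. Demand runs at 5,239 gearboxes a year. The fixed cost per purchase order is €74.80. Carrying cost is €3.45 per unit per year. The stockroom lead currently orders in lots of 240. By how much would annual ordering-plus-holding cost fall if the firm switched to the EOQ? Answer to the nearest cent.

Extra cost ≈ €402.45 per year

EOQ = √(2DS/H) = √(2 × 5,239 × 74.8 / 3.45) ≈ 476.63.
Cost at Q* = (D/Q*)S + (Q*/2)H = √(2DSH) ≈ €1,644.37.
Cost at Q = 240: (5,239/240)×74.8 + (240/2)×3.45 = €1,632.82 + €414.00 = €2,046.82.
Excess = €2,046.82 − €1,644.37 = €402.45.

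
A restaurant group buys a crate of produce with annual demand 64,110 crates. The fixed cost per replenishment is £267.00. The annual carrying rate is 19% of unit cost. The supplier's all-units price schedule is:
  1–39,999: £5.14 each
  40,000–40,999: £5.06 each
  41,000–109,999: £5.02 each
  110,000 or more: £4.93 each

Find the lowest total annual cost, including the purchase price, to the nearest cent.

Holding cost per unit per year at price C is H = 0.19·C.
For each price level, check whether its EOQ is feasible; otherwise the best quantity at that price is the breakpoint.
EOQ at £5.14 = 5920.7 (feasible in tier 1): TC = 64,110×£5.14 + (64,110/5920.7)×267 + (5920.7/2)×0.19×£5.14 = £335,307.58.
EOQ at £5.06 = 5967.3 < 40000, so use break Q=40000: TC = 64,110×£5.06 + (64,110/40000.0)×267 + (40000.0/2)×0.19×£5.06 = £344,052.53.
EOQ at £5.02 = 5991.1 < 41000, so use break Q=41000: TC = 64,110×£5.02 + (64,110/41000.0)×267 + (41000.0/2)×0.19×£5.02 = £341,802.60.
EOQ at £4.93 = 6045.5 < 110000, so use break Q=110000: TC = 64,110×£4.93 + (64,110/110000.0)×267 + (110000.0/2)×0.19×£4.93 = £367,736.41.
Lowest total cost among the candidates is at Q = 5920.7.

TC* ≈ £335,307.58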